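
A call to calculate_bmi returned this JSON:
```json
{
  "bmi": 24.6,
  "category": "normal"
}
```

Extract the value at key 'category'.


normal


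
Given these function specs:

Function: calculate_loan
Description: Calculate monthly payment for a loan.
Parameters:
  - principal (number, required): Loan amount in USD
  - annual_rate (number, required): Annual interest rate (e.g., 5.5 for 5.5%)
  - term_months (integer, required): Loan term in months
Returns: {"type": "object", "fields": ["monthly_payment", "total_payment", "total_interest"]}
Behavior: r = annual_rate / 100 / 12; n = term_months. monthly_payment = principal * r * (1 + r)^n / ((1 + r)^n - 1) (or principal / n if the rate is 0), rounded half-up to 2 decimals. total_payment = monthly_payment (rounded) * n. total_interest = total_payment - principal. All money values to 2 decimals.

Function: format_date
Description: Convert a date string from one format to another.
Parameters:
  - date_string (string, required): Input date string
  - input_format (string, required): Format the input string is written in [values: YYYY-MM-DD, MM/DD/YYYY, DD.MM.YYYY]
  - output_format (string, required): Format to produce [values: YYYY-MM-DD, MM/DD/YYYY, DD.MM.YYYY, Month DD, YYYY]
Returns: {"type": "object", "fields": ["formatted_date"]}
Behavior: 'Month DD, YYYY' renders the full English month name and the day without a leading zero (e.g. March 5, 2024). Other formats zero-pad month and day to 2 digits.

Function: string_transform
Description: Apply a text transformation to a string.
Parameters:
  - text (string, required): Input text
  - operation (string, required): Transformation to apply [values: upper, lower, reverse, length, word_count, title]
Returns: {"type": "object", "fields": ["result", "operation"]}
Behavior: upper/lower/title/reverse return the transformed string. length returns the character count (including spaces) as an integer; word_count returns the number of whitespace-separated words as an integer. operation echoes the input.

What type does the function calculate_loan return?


The calculate_loan spec declares Returns: {"type": "object", "fields": ["monthly_payment", "total_payment", "total_interest"]}
Type:
object


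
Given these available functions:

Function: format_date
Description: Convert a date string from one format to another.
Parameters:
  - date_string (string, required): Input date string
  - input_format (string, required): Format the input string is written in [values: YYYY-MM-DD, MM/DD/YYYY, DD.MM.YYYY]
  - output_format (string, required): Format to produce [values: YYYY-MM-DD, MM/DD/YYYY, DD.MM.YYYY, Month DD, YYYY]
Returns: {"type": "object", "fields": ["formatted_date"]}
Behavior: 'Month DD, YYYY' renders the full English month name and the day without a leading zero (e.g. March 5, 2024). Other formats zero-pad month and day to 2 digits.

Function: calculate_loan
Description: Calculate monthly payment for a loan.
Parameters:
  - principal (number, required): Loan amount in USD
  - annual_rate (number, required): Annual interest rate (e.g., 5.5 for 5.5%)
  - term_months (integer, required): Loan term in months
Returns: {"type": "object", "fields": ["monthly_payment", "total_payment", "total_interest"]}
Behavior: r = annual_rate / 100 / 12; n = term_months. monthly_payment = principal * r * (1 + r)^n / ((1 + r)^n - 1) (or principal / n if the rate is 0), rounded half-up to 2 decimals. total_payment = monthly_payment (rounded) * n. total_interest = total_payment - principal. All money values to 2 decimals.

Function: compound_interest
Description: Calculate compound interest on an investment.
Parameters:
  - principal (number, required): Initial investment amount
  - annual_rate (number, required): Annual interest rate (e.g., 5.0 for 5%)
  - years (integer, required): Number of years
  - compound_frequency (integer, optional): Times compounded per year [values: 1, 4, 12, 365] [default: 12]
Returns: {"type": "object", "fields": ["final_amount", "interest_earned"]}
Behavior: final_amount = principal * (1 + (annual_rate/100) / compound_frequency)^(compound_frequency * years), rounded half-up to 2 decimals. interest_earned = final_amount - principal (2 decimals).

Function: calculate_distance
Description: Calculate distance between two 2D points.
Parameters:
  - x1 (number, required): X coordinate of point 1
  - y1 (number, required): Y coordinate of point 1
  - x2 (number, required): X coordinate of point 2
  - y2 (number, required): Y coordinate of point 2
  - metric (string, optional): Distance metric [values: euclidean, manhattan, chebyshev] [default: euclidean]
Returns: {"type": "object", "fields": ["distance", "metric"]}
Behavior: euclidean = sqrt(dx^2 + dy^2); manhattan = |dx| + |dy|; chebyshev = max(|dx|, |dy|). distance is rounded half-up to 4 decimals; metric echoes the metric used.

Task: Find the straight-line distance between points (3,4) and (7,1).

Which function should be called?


The task needs a function whose description is: Calculate distance between two 2D points.
calculate_distance


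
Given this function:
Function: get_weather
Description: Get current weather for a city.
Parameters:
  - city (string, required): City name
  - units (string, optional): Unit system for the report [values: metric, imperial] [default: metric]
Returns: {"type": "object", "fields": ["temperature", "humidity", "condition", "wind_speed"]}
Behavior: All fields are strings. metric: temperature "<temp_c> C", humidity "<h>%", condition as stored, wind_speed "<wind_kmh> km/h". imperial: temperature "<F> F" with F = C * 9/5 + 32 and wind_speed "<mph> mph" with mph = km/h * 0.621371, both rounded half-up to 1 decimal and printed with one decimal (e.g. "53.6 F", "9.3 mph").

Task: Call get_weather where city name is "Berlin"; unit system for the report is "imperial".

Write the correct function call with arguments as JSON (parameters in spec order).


Mapping each described value to its parameter name:
  'City name' -> city = "Berlin"
  'Unit system for the report' -> units = "imperial"
get_weather({"city": "Berlin", "units": "imperial"})


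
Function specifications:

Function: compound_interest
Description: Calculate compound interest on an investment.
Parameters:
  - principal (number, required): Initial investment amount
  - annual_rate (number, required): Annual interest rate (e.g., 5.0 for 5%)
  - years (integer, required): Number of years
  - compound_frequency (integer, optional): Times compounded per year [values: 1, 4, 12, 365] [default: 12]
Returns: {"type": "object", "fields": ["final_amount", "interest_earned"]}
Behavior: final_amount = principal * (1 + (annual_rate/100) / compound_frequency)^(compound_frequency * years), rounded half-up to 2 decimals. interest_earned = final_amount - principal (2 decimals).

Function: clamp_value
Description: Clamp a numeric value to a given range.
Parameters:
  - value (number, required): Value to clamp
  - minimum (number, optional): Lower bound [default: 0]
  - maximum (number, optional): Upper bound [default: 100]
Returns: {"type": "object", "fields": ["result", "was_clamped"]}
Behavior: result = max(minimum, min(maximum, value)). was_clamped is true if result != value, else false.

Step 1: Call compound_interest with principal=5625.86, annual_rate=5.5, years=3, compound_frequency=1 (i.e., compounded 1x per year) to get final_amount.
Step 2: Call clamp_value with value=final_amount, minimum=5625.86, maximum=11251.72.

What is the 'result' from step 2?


Step 1: compound_interest
  rate per period = 5.5/100/1 = 0.055 (keep full precision); periods = 1 * 3 = 3
  (1 + 0.055)^3 = 1.17424138
  final_amount = 5625.86 * 1.17424138 = 6606.117582 -> 6606.12
  interest_earned = 6606.12 - 5625.86 = 980.26
  -> final_amount = 6606.12
Step 2: clamp_value(value=6606.12, minimum=5625.86, maximum=11251.72)
  result = max(5625.86, min(11251.72, 6606.12)) = max(5625.86, 6606.12) = 6606.12
  was_clamped = (6606.12 != 6606.12) = false
  -> result = 6606.12
6606.12


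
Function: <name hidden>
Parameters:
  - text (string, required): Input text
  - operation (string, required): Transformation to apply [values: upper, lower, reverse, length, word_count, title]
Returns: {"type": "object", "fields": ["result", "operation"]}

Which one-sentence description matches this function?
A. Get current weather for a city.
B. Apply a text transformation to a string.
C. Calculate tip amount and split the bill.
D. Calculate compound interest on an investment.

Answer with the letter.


Parameters text, operation and return ["result", "operation"] fit: Apply a text transformation to a string.
B


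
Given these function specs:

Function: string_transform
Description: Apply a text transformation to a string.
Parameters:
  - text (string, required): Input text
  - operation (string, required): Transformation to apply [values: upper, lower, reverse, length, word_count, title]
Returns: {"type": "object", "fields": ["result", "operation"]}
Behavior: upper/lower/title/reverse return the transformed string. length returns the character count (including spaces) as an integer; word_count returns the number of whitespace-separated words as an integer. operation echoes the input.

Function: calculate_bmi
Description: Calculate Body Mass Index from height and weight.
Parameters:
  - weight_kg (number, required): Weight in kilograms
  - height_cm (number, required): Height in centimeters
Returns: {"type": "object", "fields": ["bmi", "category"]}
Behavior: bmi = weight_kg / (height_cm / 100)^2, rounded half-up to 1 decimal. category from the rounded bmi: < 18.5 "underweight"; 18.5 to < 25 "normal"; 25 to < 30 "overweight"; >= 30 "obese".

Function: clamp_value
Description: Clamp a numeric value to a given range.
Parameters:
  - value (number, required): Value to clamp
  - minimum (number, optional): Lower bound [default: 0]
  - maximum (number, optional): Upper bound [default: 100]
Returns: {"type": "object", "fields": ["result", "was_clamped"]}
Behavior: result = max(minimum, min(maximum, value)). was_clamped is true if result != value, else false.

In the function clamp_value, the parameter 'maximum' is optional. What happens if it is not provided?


The clamp_value spec declares:
  - maximum (number, optional): Upper bound [default: 100]
It defaults to 100


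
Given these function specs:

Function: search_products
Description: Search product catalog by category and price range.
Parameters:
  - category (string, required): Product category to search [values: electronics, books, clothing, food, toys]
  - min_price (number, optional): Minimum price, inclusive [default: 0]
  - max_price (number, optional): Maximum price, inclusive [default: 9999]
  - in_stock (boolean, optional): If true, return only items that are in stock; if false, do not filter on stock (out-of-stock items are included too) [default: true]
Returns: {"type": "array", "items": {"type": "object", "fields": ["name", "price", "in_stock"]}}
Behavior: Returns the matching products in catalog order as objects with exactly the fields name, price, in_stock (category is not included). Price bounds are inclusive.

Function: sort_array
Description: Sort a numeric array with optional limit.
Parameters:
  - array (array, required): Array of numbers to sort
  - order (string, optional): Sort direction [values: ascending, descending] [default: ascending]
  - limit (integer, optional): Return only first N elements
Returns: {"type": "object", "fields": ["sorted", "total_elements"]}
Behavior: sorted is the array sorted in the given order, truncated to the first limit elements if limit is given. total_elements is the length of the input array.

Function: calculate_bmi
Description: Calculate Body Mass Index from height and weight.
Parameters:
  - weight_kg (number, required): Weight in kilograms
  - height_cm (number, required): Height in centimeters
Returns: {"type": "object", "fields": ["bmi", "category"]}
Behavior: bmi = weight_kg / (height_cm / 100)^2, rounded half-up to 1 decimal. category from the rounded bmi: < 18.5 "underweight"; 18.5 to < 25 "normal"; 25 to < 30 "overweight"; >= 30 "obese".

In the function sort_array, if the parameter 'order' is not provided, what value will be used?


The sort_array spec declares:
  - order (string, optional): Sort direction [values: ascending, descending] [default: ascending]
Default:
ascending


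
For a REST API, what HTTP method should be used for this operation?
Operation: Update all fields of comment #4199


GET = read, POST = create, PUT = update/replace, DELETE = remove
This operation is an update/replace.
PUT


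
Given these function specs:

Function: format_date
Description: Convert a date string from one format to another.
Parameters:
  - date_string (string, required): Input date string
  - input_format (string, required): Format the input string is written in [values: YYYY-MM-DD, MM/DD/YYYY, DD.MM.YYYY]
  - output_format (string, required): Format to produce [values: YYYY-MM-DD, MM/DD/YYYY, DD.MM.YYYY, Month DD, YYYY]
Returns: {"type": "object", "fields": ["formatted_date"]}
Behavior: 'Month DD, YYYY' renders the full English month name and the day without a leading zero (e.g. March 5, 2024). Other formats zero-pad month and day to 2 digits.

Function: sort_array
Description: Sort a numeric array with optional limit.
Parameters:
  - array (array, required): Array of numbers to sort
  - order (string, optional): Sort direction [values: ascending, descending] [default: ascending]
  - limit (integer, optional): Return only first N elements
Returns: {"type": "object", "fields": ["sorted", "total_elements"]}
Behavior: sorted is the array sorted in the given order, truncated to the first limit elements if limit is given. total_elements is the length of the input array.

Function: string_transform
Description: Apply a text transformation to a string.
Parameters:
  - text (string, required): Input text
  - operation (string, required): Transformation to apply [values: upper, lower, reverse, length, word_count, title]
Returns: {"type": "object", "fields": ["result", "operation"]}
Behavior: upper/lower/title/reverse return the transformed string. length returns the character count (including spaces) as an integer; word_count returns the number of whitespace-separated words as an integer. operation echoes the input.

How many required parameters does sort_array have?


Parameters of sort_array: array (required), order (optional), limit (optional)
Required count:
1


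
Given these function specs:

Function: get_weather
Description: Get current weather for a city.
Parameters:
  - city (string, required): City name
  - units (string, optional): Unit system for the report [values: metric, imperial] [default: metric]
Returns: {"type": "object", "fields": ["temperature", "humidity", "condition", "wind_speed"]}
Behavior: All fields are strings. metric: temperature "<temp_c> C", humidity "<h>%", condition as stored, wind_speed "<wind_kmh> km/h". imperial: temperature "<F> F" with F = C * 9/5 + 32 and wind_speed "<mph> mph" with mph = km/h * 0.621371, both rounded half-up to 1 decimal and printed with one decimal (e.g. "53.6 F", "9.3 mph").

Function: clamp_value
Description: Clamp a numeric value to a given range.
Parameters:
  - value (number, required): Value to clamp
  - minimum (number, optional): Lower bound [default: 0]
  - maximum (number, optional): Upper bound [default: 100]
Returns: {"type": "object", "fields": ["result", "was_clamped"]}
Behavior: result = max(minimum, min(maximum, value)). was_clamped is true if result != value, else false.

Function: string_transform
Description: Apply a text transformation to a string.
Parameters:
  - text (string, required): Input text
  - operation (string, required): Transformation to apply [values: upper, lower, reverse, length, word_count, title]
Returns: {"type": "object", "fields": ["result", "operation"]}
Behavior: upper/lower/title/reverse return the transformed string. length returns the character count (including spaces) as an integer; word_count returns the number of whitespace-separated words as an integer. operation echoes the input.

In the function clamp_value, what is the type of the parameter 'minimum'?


The clamp_value spec declares:
  - minimum (number, optional): Lower bound [default: 0]
Type:
number


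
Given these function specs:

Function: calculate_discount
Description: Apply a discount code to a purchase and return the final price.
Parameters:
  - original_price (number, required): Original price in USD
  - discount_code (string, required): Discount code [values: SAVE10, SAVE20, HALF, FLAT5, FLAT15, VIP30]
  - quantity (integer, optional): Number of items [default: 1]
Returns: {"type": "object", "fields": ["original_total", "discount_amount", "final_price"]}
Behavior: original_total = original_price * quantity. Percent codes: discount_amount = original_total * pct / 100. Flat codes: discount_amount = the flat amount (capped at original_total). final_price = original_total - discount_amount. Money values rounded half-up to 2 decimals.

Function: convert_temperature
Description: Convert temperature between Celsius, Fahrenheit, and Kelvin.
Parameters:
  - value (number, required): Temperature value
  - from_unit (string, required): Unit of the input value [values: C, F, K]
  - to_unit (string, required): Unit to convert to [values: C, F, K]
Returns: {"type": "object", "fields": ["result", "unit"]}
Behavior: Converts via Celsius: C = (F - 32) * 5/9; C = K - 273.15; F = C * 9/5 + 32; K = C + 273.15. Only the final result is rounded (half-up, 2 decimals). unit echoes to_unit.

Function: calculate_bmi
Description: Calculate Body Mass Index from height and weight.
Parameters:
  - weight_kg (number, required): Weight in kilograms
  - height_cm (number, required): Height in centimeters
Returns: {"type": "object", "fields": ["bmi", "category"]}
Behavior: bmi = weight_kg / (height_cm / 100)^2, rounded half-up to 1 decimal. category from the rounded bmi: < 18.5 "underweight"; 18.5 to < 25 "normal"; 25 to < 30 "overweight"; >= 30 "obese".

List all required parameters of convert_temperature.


Parameters of convert_temperature and their required/optional flag:
  value: required
  from_unit: required
  to_unit: required
from_unit, to_unit, value


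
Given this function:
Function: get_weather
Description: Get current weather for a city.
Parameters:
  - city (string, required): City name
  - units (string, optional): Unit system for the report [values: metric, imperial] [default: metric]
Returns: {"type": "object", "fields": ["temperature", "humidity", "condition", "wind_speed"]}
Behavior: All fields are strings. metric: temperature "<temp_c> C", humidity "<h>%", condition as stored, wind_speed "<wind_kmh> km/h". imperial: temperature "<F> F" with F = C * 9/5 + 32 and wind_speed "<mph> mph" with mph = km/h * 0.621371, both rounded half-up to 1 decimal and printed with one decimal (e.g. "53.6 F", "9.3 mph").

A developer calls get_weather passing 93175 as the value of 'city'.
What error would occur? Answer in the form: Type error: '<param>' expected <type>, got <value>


Spec: 'city' is declared as string; 93175 is an integer.
Type error: 'city' expected string, got 93175


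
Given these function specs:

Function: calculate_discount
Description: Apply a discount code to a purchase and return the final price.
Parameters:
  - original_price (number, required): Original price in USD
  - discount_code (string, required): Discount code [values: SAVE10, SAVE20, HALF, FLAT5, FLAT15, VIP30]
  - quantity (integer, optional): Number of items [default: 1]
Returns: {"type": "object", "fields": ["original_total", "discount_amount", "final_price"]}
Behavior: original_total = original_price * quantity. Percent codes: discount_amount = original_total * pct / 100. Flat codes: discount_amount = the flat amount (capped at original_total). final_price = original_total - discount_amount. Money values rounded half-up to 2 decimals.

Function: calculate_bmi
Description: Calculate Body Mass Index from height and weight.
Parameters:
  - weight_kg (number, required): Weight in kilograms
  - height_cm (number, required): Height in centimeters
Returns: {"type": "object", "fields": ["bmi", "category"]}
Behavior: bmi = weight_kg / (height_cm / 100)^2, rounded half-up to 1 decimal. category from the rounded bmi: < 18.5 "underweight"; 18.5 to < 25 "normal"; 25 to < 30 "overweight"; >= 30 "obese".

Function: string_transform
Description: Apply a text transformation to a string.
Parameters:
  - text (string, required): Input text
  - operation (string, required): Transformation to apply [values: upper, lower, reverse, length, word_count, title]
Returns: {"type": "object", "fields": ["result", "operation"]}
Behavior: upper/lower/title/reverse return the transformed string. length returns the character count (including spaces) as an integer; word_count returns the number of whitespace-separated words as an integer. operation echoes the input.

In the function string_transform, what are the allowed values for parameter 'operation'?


The string_transform spec declares:
  - operation (string, required): Transformation to apply [values: upper, lower, reverse, length, word_count, title]
Allowed values:
upper, lower, reverse, length, word_count, title


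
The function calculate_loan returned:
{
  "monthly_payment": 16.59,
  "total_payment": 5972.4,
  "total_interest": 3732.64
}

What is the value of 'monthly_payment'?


16.59


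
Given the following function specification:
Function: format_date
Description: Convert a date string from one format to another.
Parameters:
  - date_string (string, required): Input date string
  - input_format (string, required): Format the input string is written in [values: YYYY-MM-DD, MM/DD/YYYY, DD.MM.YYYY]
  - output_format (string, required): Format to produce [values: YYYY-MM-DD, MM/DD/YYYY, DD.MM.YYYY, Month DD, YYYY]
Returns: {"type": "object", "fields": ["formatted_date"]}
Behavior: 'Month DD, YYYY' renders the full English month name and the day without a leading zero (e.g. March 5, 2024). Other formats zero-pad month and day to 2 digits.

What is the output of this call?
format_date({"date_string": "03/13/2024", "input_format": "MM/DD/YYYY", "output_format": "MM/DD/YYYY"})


Parse '03/13/2024' as MM/DD/YYYY: year=2024, month=3, day=13
Render as MM/DD/YYYY: 03/13/2024
Output:
{"formatted_date": "03/13/2024"}


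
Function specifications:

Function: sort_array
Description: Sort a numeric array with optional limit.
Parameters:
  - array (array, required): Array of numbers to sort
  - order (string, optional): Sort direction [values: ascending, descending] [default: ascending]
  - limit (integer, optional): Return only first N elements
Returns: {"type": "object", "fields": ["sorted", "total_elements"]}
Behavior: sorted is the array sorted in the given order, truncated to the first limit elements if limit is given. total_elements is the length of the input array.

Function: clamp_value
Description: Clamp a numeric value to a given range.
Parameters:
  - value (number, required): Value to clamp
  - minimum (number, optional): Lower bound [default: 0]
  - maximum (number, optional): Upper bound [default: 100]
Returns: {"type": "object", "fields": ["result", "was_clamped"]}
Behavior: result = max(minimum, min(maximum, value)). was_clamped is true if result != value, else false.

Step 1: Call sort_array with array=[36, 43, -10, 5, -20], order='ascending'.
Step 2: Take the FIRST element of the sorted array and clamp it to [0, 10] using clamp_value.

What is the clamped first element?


Step 1: sort_array(order=ascending)
  sorted: [-20, -10, 5, 36, 43]
  -> first element = -20
Step 2: clamp_value(value=-20, minimum=0, maximum=10)
  result = max(0, min(10, -20)) = max(0, -20) = 0
  was_clamped = (0 != -20) = true
  -> result = 0
0


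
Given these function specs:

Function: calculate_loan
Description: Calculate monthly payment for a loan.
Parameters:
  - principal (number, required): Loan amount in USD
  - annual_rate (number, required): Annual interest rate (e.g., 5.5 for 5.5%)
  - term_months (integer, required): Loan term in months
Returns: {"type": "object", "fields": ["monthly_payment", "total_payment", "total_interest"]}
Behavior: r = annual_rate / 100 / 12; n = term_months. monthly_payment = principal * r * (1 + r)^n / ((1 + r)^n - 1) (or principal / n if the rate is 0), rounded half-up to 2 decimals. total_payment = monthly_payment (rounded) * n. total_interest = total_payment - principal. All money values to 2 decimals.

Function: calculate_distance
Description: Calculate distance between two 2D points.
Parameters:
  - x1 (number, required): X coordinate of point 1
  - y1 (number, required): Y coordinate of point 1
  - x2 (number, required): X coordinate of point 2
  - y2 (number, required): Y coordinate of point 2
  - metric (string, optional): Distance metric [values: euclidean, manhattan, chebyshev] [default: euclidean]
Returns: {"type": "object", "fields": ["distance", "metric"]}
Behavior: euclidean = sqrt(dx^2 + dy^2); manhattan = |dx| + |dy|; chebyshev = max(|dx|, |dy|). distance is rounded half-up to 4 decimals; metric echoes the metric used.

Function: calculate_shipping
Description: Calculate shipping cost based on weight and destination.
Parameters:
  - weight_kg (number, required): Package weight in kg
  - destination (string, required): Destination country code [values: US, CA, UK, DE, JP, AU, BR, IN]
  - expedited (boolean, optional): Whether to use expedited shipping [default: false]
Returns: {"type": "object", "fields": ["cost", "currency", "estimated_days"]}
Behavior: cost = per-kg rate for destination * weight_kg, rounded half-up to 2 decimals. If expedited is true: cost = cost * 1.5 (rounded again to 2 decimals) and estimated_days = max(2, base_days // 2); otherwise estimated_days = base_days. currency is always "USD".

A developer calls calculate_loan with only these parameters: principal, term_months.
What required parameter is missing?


Required parameters: principal, annual_rate, term_months
Provided: principal, term_months
Missing: annual_rate
annual_rate


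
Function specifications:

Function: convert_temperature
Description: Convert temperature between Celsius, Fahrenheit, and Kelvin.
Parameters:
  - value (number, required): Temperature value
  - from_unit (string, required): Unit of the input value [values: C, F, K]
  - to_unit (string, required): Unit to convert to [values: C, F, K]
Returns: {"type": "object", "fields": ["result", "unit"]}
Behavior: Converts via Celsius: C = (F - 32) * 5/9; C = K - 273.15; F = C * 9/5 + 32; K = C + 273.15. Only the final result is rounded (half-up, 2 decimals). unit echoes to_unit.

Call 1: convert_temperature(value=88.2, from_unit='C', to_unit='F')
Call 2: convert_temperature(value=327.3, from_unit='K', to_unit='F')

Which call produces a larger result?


Call 1:
  Input already in C: 88.2
  To F: 88.2 * 9/5 + 32 = 190.76
  Round to 2 decimals: 190.76
  -> 190.76 F
Call 2:
  To C: 327.3 - 273.15 = 54.15
  To F: 54.15 * 9/5 + 32 = 129.47
  Round to 2 decimals: 129.47
  -> 129.47 F
Call 1 (190.76 F)


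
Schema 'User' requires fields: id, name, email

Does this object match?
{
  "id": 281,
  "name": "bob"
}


Checking required fields...
Missing: email
Invalid - missing required field 'email'


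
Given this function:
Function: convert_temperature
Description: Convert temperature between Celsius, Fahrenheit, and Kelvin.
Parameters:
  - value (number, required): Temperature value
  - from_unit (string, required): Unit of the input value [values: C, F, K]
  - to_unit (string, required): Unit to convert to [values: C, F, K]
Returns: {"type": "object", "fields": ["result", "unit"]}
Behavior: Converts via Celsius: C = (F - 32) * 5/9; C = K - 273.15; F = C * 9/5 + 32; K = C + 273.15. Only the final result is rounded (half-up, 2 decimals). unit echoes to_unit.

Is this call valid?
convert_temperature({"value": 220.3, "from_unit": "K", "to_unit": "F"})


Checking all required parameters present and types match... All valid.
Valid


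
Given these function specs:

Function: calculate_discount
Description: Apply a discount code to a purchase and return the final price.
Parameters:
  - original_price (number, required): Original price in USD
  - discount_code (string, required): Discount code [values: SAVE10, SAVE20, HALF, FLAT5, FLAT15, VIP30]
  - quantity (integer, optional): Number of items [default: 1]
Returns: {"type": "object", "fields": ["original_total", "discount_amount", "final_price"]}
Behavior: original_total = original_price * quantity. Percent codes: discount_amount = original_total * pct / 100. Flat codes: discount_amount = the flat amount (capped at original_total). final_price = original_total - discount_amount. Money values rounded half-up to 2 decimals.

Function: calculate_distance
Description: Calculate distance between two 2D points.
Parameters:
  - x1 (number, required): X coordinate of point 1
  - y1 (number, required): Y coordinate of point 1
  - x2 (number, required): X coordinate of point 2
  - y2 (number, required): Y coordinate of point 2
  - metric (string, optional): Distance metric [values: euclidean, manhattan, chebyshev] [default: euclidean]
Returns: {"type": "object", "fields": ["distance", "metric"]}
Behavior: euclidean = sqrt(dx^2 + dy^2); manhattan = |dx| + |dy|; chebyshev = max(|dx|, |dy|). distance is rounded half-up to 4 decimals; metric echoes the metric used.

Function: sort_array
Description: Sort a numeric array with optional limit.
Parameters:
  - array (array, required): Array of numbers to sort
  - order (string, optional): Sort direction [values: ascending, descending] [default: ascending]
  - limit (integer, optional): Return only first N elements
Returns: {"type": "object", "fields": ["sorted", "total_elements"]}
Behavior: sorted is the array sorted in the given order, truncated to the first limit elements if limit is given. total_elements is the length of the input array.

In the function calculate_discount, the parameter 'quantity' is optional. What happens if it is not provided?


The calculate_discount spec declares:
  - quantity (integer, optional): Number of items [default: 1]
It defaults to 1


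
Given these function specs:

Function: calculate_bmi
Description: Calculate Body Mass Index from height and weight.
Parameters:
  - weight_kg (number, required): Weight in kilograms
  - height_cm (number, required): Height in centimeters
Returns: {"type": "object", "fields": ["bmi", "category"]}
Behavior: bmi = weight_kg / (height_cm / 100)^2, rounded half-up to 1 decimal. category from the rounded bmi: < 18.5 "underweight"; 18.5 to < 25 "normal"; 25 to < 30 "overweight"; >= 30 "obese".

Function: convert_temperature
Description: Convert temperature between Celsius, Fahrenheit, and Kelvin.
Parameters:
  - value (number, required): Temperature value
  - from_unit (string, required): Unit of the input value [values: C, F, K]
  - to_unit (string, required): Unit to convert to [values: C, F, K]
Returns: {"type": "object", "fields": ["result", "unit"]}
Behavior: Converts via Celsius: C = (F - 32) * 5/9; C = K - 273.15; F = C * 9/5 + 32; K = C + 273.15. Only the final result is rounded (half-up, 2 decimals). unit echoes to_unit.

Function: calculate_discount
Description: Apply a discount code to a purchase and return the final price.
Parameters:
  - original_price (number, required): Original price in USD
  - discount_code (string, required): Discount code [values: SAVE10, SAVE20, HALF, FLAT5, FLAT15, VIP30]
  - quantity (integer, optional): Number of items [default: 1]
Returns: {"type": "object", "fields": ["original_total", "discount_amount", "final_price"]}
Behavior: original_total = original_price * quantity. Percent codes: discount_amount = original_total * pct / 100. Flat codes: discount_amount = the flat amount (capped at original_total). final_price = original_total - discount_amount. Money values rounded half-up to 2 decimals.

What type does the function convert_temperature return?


The convert_temperature spec declares Returns: {"type": "object", "fields": ["result", "unit"]}
Type:
object


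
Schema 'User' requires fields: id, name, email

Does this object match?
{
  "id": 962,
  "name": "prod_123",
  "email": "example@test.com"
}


Checking required fields... All present.
Valid - all required fields present


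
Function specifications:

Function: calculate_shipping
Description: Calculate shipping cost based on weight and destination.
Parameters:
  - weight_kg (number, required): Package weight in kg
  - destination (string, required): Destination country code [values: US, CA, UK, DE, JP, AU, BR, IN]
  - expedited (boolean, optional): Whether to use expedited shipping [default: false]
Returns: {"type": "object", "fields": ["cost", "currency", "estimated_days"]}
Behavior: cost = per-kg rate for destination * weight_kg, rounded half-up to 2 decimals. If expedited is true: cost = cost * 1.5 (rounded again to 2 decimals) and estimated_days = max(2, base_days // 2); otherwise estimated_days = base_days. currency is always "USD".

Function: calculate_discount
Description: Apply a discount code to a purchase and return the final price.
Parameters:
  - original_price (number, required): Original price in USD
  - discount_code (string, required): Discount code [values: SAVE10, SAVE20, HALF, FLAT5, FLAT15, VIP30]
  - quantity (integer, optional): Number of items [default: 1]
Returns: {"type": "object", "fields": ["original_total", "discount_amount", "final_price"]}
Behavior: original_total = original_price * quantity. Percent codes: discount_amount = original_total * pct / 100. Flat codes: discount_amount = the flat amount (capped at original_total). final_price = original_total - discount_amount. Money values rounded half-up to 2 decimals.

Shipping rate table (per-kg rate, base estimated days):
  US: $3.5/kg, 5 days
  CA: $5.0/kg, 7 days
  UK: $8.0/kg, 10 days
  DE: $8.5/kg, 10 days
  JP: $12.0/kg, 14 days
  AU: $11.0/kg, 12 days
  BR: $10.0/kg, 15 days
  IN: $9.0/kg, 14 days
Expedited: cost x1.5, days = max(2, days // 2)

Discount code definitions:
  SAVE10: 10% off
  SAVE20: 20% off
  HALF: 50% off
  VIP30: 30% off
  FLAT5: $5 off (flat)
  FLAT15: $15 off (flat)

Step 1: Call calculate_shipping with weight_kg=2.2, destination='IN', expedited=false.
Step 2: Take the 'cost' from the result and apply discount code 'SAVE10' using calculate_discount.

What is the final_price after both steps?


Step 1: calculate_shipping(weight_kg=2.2, destination=IN, expedited=false)
  Rate for IN: $9.0/kg, base 14 days
  cost = 9.0 * 2.2 = 19.8 -> 19.80
  expedited not set/false: estimated_days = 14
  -> cost = 19.80 USD
Step 2: calculate_discount(original_price=19.8, discount_code=SAVE10, quantity=1)
  original_total = 19.8 * 1 = 19.80
  SAVE10 = 10% off: discount_amount = 19.80 * 10/100 = 1.98 -> 1.98
  final_price = 19.80 - 1.98 = 17.82
  -> final_price = 17.82
$17.82


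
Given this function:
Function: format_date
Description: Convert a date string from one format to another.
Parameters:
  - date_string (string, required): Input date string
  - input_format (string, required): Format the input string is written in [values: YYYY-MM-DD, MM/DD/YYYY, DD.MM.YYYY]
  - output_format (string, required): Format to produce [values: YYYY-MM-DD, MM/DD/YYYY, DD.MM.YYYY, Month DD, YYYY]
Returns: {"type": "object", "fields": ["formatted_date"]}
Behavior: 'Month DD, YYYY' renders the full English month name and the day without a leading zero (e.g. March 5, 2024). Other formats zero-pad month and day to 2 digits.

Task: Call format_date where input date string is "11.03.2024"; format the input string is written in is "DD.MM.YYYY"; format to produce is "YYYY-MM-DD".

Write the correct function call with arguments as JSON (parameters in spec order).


Mapping each described value to its parameter name:
  'Input date string' -> date_string = "11.03.2024"
  'Format the input string is written in' -> input_format = "DD.MM.YYYY"
  'Format to produce' -> output_format = "YYYY-MM-DD"
format_date({"date_string": "11.03.2024", "input_format": "DD.MM.YYYY", "output_format": "YYYY-MM-DD"})


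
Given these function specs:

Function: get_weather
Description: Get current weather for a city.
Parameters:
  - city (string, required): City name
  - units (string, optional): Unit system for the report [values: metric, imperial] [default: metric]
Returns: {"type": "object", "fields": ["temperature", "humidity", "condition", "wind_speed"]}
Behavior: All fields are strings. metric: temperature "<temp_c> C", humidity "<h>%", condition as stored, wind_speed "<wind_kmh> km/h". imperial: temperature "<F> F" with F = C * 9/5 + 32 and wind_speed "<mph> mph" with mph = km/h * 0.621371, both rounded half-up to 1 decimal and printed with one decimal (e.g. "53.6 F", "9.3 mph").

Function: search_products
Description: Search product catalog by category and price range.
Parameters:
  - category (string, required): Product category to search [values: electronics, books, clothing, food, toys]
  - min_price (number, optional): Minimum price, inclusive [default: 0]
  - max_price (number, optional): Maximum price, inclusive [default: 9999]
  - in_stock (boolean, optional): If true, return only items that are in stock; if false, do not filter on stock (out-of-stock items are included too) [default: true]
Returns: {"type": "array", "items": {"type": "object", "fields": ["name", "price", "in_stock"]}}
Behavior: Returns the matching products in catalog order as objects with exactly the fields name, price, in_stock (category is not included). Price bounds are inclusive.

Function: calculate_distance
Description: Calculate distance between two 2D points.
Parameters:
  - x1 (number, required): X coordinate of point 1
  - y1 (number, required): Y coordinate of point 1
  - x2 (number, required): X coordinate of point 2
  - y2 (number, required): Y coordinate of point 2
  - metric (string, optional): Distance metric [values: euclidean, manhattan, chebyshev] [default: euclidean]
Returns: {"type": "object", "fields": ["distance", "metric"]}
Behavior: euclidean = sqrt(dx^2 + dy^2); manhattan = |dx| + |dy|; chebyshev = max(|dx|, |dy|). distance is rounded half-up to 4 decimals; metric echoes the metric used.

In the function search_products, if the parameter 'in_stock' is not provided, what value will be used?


The search_products spec declares:
  - in_stock (boolean, optional): If true, return only items that are in stock; if false, do not filter on stock (out-of-stock items are included too) [default: true]
Default:
true


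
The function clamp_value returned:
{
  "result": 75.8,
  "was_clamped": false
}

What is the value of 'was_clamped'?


false


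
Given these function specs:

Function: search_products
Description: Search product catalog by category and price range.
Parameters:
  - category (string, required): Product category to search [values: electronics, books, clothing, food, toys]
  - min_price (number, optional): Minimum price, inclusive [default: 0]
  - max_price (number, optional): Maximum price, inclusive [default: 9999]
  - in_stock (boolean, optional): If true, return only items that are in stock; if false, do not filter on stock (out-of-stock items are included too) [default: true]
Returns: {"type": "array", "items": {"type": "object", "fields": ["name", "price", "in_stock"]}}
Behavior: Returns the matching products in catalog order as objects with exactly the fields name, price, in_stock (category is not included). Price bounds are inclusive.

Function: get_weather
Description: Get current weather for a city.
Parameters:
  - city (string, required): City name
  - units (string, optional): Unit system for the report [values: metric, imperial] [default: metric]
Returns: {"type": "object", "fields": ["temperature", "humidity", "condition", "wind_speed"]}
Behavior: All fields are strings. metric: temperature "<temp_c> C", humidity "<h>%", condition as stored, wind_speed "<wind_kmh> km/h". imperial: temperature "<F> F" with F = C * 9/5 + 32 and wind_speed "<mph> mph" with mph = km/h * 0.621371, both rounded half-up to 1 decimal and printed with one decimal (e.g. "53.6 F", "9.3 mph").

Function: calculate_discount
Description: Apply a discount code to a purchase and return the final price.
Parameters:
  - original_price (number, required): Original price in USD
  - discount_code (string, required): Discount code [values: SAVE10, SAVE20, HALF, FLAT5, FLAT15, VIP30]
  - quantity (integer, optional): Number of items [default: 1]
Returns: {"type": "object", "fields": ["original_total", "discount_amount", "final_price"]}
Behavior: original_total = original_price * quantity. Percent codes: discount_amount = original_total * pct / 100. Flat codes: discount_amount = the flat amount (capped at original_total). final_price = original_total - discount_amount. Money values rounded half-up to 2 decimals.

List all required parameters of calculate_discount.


Parameters of calculate_discount and their required/optional flag:
  original_price: required
  discount_code: required
  quantity: optional
discount_code, original_price
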